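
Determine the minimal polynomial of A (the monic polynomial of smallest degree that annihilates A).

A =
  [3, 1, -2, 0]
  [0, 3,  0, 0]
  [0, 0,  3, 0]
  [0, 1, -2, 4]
x^3 - 10*x^2 + 33*x - 36

The characteristic polynomial is χ_A(x) = (x - 4)*(x - 3)^3, so the eigenvalues are known. The minimal polynomial is
  m_A(x) = Π_λ (x − λ)^{k_λ}
where k_λ is the size of the *largest* Jordan block for λ (equivalently, the smallest k with (A − λI)^k v = 0 for every generalised eigenvector v of λ).

  λ = 3: largest Jordan block has size 2, contributing (x − 3)^2
  λ = 4: largest Jordan block has size 1, contributing (x − 4)

So m_A(x) = (x - 4)*(x - 3)^2 = x^3 - 10*x^2 + 33*x - 36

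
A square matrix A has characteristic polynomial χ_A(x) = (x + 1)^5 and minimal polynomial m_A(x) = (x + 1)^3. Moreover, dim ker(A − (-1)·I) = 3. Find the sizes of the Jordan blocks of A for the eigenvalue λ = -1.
Block sizes for λ = -1: [3, 1, 1]

Step 1 — from the characteristic polynomial, algebraic multiplicity of λ = -1 is 5. From dim ker(A − (-1)·I) = 3, there are exactly 3 Jordan blocks for λ = -1.
Step 2 — from the minimal polynomial, the factor (x + 1)^3 tells us the largest block for λ = -1 has size 3.
Step 3 — with total size 5, 3 blocks, and largest block 3, the block sizes (in nonincreasing order) are [3, 1, 1].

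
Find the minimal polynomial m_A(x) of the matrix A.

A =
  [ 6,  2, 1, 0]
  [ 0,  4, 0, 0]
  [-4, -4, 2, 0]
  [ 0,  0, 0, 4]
x^2 - 8*x + 16

The characteristic polynomial is χ_A(x) = (x - 4)^4, so the eigenvalues are known. The minimal polynomial is
  m_A(x) = Π_λ (x − λ)^{k_λ}
where k_λ is the size of the *largest* Jordan block for λ (equivalently, the smallest k with (A − λI)^k v = 0 for every generalised eigenvector v of λ).

  λ = 4: largest Jordan block has size 2, contributing (x − 4)^2

So m_A(x) = (x - 4)^2 = x^2 - 8*x + 16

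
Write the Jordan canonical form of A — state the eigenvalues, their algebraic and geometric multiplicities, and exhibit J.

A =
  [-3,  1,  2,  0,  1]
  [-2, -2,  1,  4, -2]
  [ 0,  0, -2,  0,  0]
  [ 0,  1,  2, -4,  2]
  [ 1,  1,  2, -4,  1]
J_3(-2) ⊕ J_2(-2)

The characteristic polynomial is
  det(x·I − A) = x^5 + 10*x^4 + 40*x^3 + 80*x^2 + 80*x + 32 = (x + 2)^5

Eigenvalues and multiplicities (the geometric multiplicity of λ is n − rank(A − λI), which equals the number of Jordan blocks for λ):
  λ = -2: algebraic multiplicity = 5, geometric multiplicity = 2

Determining the block sizes for each eigenvalue:
  λ = -2: with am = 5 and gm = 2, the partition is not yet determined (e.g. several partitions of 5 into 2 parts exist). Let N = A − (-2)·I. Computing rank(N^1) = 3, rank(N^2) = 1, rank(N^3) = 0; the number of blocks of size ≥ j is rank(N^{j−1}) − rank(N^j), giving [2, 2, 1]. So we have 1 block(s) of size 3, 1 block(s) of size 2 → block sizes [3, 2]

Assembling the blocks gives a Jordan form
J =
  [-2,  1,  0,  0,  0]
  [ 0, -2,  1,  0,  0]
  [ 0,  0, -2,  0,  0]
  [ 0,  0,  0, -2,  1]
  [ 0,  0,  0,  0, -2]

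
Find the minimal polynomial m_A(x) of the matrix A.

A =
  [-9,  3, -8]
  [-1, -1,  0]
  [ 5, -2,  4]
x^3 + 6*x^2 + 12*x + 8

The characteristic polynomial is χ_A(x) = (x + 2)^3, so the eigenvalues are known. The minimal polynomial is
  m_A(x) = Π_λ (x − λ)^{k_λ}
where k_λ is the size of the *largest* Jordan block for λ (equivalently, the smallest k with (A − λI)^k v = 0 for every generalised eigenvector v of λ).

  λ = -2: largest Jordan block has size 3, contributing (x + 2)^3

So m_A(x) = (x + 2)^3 = x^3 + 6*x^2 + 12*x + 8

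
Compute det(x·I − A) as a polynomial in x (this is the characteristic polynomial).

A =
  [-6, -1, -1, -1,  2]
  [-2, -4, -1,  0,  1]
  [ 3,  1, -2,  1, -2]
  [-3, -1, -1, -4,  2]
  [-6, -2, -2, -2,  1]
x^5 + 15*x^4 + 90*x^3 + 270*x^2 + 405*x + 243

Expanding det(x·I − A) (e.g. by cofactor expansion or by noting that A is similar to its Jordan form J, which has the same characteristic polynomial as A) gives
  χ_A(x) = x^5 + 15*x^4 + 90*x^3 + 270*x^2 + 405*x + 243
which factors as (x + 3)^5. The eigenvalues (with algebraic multiplicities) are λ = -3 with multiplicity 5.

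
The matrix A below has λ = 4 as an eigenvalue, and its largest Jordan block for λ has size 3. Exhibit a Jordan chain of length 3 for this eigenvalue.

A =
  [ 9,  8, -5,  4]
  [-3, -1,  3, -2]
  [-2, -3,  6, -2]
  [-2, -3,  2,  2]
A Jordan chain for λ = 4 of length 3:
v_1 = (3, -2, -1, -1)ᵀ
v_2 = (5, -3, -2, -2)ᵀ
v_3 = (1, 0, 0, 0)ᵀ

Let N = A − (4)·I. We want v_3 with N^3 v_3 = 0 but N^2 v_3 ≠ 0; then v_{j-1} := N · v_j for j = 3, …, 2.

Pick v_3 = (1, 0, 0, 0)ᵀ.
Then v_2 = N · v_3 = (5, -3, -2, -2)ᵀ.
Then v_1 = N · v_2 = (3, -2, -1, -1)ᵀ.

Sanity check: (A − (4)·I) v_1 = (0, 0, 0, 0)ᵀ = 0. ✓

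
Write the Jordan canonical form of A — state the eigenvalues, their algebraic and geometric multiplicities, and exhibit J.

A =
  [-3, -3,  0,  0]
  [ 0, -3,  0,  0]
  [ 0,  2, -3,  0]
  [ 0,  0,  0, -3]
J_2(-3) ⊕ J_1(-3) ⊕ J_1(-3)

The characteristic polynomial is
  det(x·I − A) = x^4 + 12*x^3 + 54*x^2 + 108*x + 81 = (x + 3)^4

Eigenvalues and multiplicities (the geometric multiplicity of λ is n − rank(A − λI), which equals the number of Jordan blocks for λ):
  λ = -3: algebraic multiplicity = 4, geometric multiplicity = 3

Determining the block sizes for each eigenvalue:
  λ = -3: 3 blocks summing to 4 forces exactly one block of size 2 and the rest size 1 → block sizes [2, 1, 1]

Assembling the blocks gives a Jordan form
J =
  [-3,  1,  0,  0]
  [ 0, -3,  0,  0]
  [ 0,  0, -3,  0]
  [ 0,  0,  0, -3]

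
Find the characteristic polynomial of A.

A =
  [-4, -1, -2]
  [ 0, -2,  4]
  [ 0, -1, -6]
x^3 + 12*x^2 + 48*x + 64

Expanding det(x·I − A) (e.g. by cofactor expansion or by noting that A is similar to its Jordan form J, which has the same characteristic polynomial as A) gives
  χ_A(x) = x^3 + 12*x^2 + 48*x + 64
which factors as (x + 4)^3. The eigenvalues (with algebraic multiplicities) are λ = -4 with multiplicity 3.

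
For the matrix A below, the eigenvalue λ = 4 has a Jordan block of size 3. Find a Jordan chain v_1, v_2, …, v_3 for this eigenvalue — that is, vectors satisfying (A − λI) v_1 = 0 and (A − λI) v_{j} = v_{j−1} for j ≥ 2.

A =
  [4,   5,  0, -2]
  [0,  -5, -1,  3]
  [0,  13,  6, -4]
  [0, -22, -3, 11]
A Jordan chain for λ = 4 of length 3:
v_1 = (-1, 2, -3, 5)ᵀ
v_2 = (5, -9, 13, -22)ᵀ
v_3 = (0, 1, 0, 0)ᵀ

Let N = A − (4)·I. We want v_3 with N^3 v_3 = 0 but N^2 v_3 ≠ 0; then v_{j-1} := N · v_j for j = 3, …, 2.

Pick v_3 = (0, 1, 0, 0)ᵀ.
Then v_2 = N · v_3 = (5, -9, 13, -22)ᵀ.
Then v_1 = N · v_2 = (-1, 2, -3, 5)ᵀ.

Sanity check: (A − (4)·I) v_1 = (0, 0, 0, 0)ᵀ = 0. ✓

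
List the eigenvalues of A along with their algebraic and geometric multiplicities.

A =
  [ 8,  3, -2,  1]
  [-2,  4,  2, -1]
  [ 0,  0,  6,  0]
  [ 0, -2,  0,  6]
λ = 6: alg = 4, geom = 2

Step 1 — factor the characteristic polynomial to read off the algebraic multiplicities:
  χ_A(x) = (x - 6)^4

Step 2 — compute geometric multiplicities via the rank-nullity identity g(λ) = n − rank(A − λI):
  rank(A − (6)·I) = 2, so dim ker(A − (6)·I) = n − 2 = 2

Summary:
  λ = 6: algebraic multiplicity = 4, geometric multiplicity = 2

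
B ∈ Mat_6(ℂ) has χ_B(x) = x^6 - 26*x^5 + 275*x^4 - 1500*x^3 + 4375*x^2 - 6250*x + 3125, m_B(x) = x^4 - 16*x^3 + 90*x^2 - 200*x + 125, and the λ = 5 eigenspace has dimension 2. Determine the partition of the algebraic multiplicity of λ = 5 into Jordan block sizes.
Block sizes for λ = 5: [3, 2]

Step 1 — from the characteristic polynomial, algebraic multiplicity of λ = 5 is 5. From dim ker(B − (5)·I) = 2, there are exactly 2 Jordan blocks for λ = 5.
Step 2 — from the minimal polynomial, the factor (x − 5)^3 tells us the largest block for λ = 5 has size 3.
Step 3 — with total size 5, 2 blocks, and largest block 3, the block sizes (in nonincreasing order) are [3, 2].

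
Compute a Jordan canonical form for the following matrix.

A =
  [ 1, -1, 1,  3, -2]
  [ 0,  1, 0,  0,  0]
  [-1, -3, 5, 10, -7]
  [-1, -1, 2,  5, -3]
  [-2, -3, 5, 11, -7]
J_2(1) ⊕ J_2(1) ⊕ J_1(1)

The characteristic polynomial is
  det(x·I − A) = x^5 - 5*x^4 + 10*x^3 - 10*x^2 + 5*x - 1 = (x - 1)^5

Eigenvalues and multiplicities (the geometric multiplicity of λ is n − rank(A − λI), which equals the number of Jordan blocks for λ):
  λ = 1: algebraic multiplicity = 5, geometric multiplicity = 3

Determining the block sizes for each eigenvalue:
  λ = 1: with am = 5 and gm = 3, the partition is not yet determined (e.g. several partitions of 5 into 3 parts exist). Let N = A − (1)·I. Computing rank(N^1) = 2, rank(N^2) = 0; the number of blocks of size ≥ j is rank(N^{j−1}) − rank(N^j), giving [3, 2]. So we have 2 block(s) of size 2, 1 block(s) of size 1 → block sizes [2, 2, 1]

Assembling the blocks gives a Jordan form
J =
  [1, 1, 0, 0, 0]
  [0, 1, 0, 0, 0]
  [0, 0, 1, 1, 0]
  [0, 0, 0, 1, 0]
  [0, 0, 0, 0, 1]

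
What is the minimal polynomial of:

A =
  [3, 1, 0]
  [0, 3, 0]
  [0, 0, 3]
x^2 - 6*x + 9

The characteristic polynomial is χ_A(x) = (x - 3)^3, so the eigenvalues are known. The minimal polynomial is
  m_A(x) = Π_λ (x − λ)^{k_λ}
where k_λ is the size of the *largest* Jordan block for λ (equivalently, the smallest k with (A − λI)^k v = 0 for every generalised eigenvector v of λ).

  λ = 3: largest Jordan block has size 2, contributing (x − 3)^2

So m_A(x) = (x - 3)^2 = x^2 - 6*x + 9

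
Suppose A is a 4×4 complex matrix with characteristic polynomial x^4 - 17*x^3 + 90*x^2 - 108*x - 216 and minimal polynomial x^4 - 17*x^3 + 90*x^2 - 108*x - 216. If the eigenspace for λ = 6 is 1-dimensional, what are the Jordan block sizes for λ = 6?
Block sizes for λ = 6: [3]

Step 1 — from the characteristic polynomial, algebraic multiplicity of λ = 6 is 3. From dim ker(A − (6)·I) = 1, there are exactly 1 Jordan blocks for λ = 6.
Step 2 — from the minimal polynomial, the factor (x − 6)^3 tells us the largest block for λ = 6 has size 3.
Step 3 — with total size 3, 1 blocks, and largest block 3, the block sizes (in nonincreasing order) are [3].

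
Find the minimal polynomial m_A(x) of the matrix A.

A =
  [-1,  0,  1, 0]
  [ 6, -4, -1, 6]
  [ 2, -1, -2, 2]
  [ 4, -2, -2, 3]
x^3 + 3*x^2 + 3*x + 1

The characteristic polynomial is χ_A(x) = (x + 1)^4, so the eigenvalues are known. The minimal polynomial is
  m_A(x) = Π_λ (x − λ)^{k_λ}
where k_λ is the size of the *largest* Jordan block for λ (equivalently, the smallest k with (A − λI)^k v = 0 for every generalised eigenvector v of λ).

  λ = -1: largest Jordan block has size 3, contributing (x + 1)^3

So m_A(x) = (x + 1)^3 = x^3 + 3*x^2 + 3*x + 1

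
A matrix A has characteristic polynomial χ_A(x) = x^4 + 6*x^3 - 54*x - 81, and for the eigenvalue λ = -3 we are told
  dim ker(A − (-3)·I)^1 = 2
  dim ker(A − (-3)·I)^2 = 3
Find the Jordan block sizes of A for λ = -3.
Block sizes for λ = -3: [2, 1]

From the dimensions of kernels of powers, the number of Jordan blocks of size at least j is d_j − d_{j−1} where d_j = dim ker(N^j) (with d_0 = 0). Computing the differences gives [2, 1].
The number of blocks of size exactly k is (#blocks of size ≥ k) − (#blocks of size ≥ k + 1), so the partition is: 1 block(s) of size 1, 1 block(s) of size 2.
In nonincreasing order the block sizes are [2, 1].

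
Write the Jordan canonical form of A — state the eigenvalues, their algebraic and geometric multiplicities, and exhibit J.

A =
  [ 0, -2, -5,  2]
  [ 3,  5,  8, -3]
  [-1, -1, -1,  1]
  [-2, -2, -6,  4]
J_3(2) ⊕ J_1(2)

The characteristic polynomial is
  det(x·I − A) = x^4 - 8*x^3 + 24*x^2 - 32*x + 16 = (x - 2)^4

Eigenvalues and multiplicities (the geometric multiplicity of λ is n − rank(A − λI), which equals the number of Jordan blocks for λ):
  λ = 2: algebraic multiplicity = 4, geometric multiplicity = 2

Determining the block sizes for each eigenvalue:
  λ = 2: with am = 4 and gm = 2, the partition is not yet determined (e.g. several partitions of 4 into 2 parts exist). Let N = A − (2)·I. Computing rank(N^1) = 2, rank(N^2) = 1, rank(N^3) = 0; the number of blocks of size ≥ j is rank(N^{j−1}) − rank(N^j), giving [2, 1, 1]. So we have 1 block(s) of size 3, 1 block(s) of size 1 → block sizes [3, 1]

Assembling the blocks gives a Jordan form
J =
  [2, 1, 0, 0]
  [0, 2, 1, 0]
  [0, 0, 2, 0]
  [0, 0, 0, 2]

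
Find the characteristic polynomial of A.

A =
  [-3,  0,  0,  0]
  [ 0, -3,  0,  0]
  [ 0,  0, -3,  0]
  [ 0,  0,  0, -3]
x^4 + 12*x^3 + 54*x^2 + 108*x + 81

Expanding det(x·I − A) (e.g. by cofactor expansion or by noting that A is similar to its Jordan form J, which has the same characteristic polynomial as A) gives
  χ_A(x) = x^4 + 12*x^3 + 54*x^2 + 108*x + 81
which factors as (x + 3)^4. The eigenvalues (with algebraic multiplicities) are λ = -3 with multiplicity 4.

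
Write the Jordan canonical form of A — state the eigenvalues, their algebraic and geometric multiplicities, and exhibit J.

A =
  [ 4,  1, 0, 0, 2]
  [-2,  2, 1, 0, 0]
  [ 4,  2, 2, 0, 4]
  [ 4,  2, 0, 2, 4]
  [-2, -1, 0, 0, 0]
J_3(2) ⊕ J_1(2) ⊕ J_1(2)

The characteristic polynomial is
  det(x·I − A) = x^5 - 10*x^4 + 40*x^3 - 80*x^2 + 80*x - 32 = (x - 2)^5

Eigenvalues and multiplicities (the geometric multiplicity of λ is n − rank(A − λI), which equals the number of Jordan blocks for λ):
  λ = 2: algebraic multiplicity = 5, geometric multiplicity = 3

Determining the block sizes for each eigenvalue:
  λ = 2: with am = 5 and gm = 3, the partition is not yet determined (e.g. several partitions of 5 into 3 parts exist). Let N = A − (2)·I. Computing rank(N^1) = 2, rank(N^2) = 1, rank(N^3) = 0; the number of blocks of size ≥ j is rank(N^{j−1}) − rank(N^j), giving [3, 1, 1]. So we have 1 block(s) of size 3, 2 block(s) of size 1 → block sizes [3, 1, 1]

Assembling the blocks gives a Jordan form
J =
  [2, 1, 0, 0, 0]
  [0, 2, 1, 0, 0]
  [0, 0, 2, 0, 0]
  [0, 0, 0, 2, 0]
  [0, 0, 0, 0, 2]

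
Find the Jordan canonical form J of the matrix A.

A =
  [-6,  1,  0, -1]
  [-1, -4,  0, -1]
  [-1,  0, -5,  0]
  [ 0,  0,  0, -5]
J_3(-5) ⊕ J_1(-5)

The characteristic polynomial is
  det(x·I − A) = x^4 + 20*x^3 + 150*x^2 + 500*x + 625 = (x + 5)^4

Eigenvalues and multiplicities (the geometric multiplicity of λ is n − rank(A − λI), which equals the number of Jordan blocks for λ):
  λ = -5: algebraic multiplicity = 4, geometric multiplicity = 2

Determining the block sizes for each eigenvalue:
  λ = -5: with am = 4 and gm = 2, the partition is not yet determined (e.g. several partitions of 4 into 2 parts exist). Let N = A − (-5)·I. Computing rank(N^1) = 2, rank(N^2) = 1, rank(N^3) = 0; the number of blocks of size ≥ j is rank(N^{j−1}) − rank(N^j), giving [2, 1, 1]. So we have 1 block(s) of size 3, 1 block(s) of size 1 → block sizes [3, 1]

Assembling the blocks gives a Jordan form
J =
  [-5,  1,  0,  0]
  [ 0, -5,  1,  0]
  [ 0,  0, -5,  0]
  [ 0,  0,  0, -5]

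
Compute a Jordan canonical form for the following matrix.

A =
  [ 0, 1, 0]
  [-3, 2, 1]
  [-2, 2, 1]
J_3(1)

The characteristic polynomial is
  det(x·I − A) = x^3 - 3*x^2 + 3*x - 1 = (x - 1)^3

Eigenvalues and multiplicities (the geometric multiplicity of λ is n − rank(A − λI), which equals the number of Jordan blocks for λ):
  λ = 1: algebraic multiplicity = 3, geometric multiplicity = 1

Determining the block sizes for each eigenvalue:
  λ = 1: one block (gm = 1), so the single block has size am = 3 → block sizes [3]

Assembling the blocks gives a Jordan form
J =
  [1, 1, 0]
  [0, 1, 1]
  [0, 0, 1]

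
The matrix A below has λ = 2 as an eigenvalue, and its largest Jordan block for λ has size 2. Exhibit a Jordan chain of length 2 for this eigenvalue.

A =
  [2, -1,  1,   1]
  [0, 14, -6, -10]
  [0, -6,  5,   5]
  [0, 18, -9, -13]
A Jordan chain for λ = 2 of length 2:
v_1 = (-1, 12, -6, 18)ᵀ
v_2 = (0, 1, 0, 0)ᵀ

Let N = A − (2)·I. We want v_2 with N^2 v_2 = 0 but N^1 v_2 ≠ 0; then v_{j-1} := N · v_j for j = 2, …, 2.

Pick v_2 = (0, 1, 0, 0)ᵀ.
Then v_1 = N · v_2 = (-1, 12, -6, 18)ᵀ.

Sanity check: (A − (2)·I) v_1 = (0, 0, 0, 0)ᵀ = 0. ✓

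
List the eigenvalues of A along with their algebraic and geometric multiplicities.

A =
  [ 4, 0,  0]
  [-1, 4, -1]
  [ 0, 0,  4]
λ = 4: alg = 3, geom = 2

Step 1 — factor the characteristic polynomial to read off the algebraic multiplicities:
  χ_A(x) = (x - 4)^3

Step 2 — compute geometric multiplicities via the rank-nullity identity g(λ) = n − rank(A − λI):
  rank(A − (4)·I) = 1, so dim ker(A − (4)·I) = n − 1 = 2

Summary:
  λ = 4: algebraic multiplicity = 3, geometric multiplicity = 2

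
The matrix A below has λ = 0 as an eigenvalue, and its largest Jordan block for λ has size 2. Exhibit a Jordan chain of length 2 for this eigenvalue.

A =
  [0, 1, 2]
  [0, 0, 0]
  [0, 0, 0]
A Jordan chain for λ = 0 of length 2:
v_1 = (1, 0, 0)ᵀ
v_2 = (0, 1, 0)ᵀ

Let N = A − (0)·I. We want v_2 with N^2 v_2 = 0 but N^1 v_2 ≠ 0; then v_{j-1} := N · v_j for j = 2, …, 2.

Pick v_2 = (0, 1, 0)ᵀ.
Then v_1 = N · v_2 = (1, 0, 0)ᵀ.

Sanity check: (A − (0)·I) v_1 = (0, 0, 0)ᵀ = 0. ✓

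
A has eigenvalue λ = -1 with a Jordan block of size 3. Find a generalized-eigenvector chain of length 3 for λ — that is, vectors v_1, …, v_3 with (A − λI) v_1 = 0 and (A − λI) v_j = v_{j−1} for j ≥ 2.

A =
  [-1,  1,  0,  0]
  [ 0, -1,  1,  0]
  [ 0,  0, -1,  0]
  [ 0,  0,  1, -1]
A Jordan chain for λ = -1 of length 3:
v_1 = (1, 0, 0, 0)ᵀ
v_2 = (0, 1, 0, 1)ᵀ
v_3 = (0, 0, 1, 0)ᵀ

Let N = A − (-1)·I. We want v_3 with N^3 v_3 = 0 but N^2 v_3 ≠ 0; then v_{j-1} := N · v_j for j = 3, …, 2.

Pick v_3 = (0, 0, 1, 0)ᵀ.
Then v_2 = N · v_3 = (0, 1, 0, 1)ᵀ.
Then v_1 = N · v_2 = (1, 0, 0, 0)ᵀ.

Sanity check: (A − (-1)·I) v_1 = (0, 0, 0, 0)ᵀ = 0. ✓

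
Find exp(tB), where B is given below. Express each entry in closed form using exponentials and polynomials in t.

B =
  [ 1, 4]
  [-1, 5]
e^{tB} =
  [-2*t*exp(3*t) + exp(3*t), 4*t*exp(3*t)]
  [-t*exp(3*t), 2*t*exp(3*t) + exp(3*t)]

Strategy: write B = P · J · P⁻¹ where J is a Jordan canonical form, so e^{tB} = P · e^{tJ} · P⁻¹, and e^{tJ} can be computed block-by-block.

B has Jordan form
J =
  [3, 1]
  [0, 3]
(up to reordering of blocks).

Per-block formulas:
  For a 2×2 Jordan block J_2(3): exp(t · J_2(3)) = e^(3t)·(I + t·N), where N is the 2×2 nilpotent shift.

After assembling e^{tJ} and conjugating by P, we get:

e^{tB} =
  [-2*t*exp(3*t) + exp(3*t), 4*t*exp(3*t)]
  [-t*exp(3*t), 2*t*exp(3*t) + exp(3*t)]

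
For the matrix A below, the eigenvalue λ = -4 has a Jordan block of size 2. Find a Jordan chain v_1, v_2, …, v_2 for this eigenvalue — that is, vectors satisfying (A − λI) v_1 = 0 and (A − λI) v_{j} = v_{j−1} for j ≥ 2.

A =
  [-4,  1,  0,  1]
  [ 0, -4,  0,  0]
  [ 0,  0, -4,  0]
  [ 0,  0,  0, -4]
A Jordan chain for λ = -4 of length 2:
v_1 = (1, 0, 0, 0)ᵀ
v_2 = (0, 1, 0, 0)ᵀ

Let N = A − (-4)·I. We want v_2 with N^2 v_2 = 0 but N^1 v_2 ≠ 0; then v_{j-1} := N · v_j for j = 2, …, 2.

Pick v_2 = (0, 1, 0, 0)ᵀ.
Then v_1 = N · v_2 = (1, 0, 0, 0)ᵀ.

Sanity check: (A − (-4)·I) v_1 = (0, 0, 0, 0)ᵀ = 0. ✓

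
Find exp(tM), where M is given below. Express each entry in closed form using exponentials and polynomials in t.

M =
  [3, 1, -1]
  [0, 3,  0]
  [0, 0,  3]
e^{tM} =
  [exp(3*t), t*exp(3*t), -t*exp(3*t)]
  [0, exp(3*t), 0]
  [0, 0, exp(3*t)]

Strategy: write M = P · J · P⁻¹ where J is a Jordan canonical form, so e^{tM} = P · e^{tJ} · P⁻¹, and e^{tJ} can be computed block-by-block.

M has Jordan form
J =
  [3, 1, 0]
  [0, 3, 0]
  [0, 0, 3]
(up to reordering of blocks).

Per-block formulas:
  For a 2×2 Jordan block J_2(3): exp(t · J_2(3)) = e^(3t)·(I + t·N), where N is the 2×2 nilpotent shift.
  For a 1×1 block at λ = 3: exp(t · [3]) = [e^(3t)].

After assembling e^{tJ} and conjugating by P, we get:

e^{tM} =
  [exp(3*t), t*exp(3*t), -t*exp(3*t)]
  [0, exp(3*t), 0]
  [0, 0, exp(3*t)]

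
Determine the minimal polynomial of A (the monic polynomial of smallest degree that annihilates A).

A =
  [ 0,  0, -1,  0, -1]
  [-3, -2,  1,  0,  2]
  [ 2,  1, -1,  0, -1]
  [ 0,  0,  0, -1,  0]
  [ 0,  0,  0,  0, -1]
x^3 + 3*x^2 + 3*x + 1

The characteristic polynomial is χ_A(x) = (x + 1)^5, so the eigenvalues are known. The minimal polynomial is
  m_A(x) = Π_λ (x − λ)^{k_λ}
where k_λ is the size of the *largest* Jordan block for λ (equivalently, the smallest k with (A − λI)^k v = 0 for every generalised eigenvector v of λ).

  λ = -1: largest Jordan block has size 3, contributing (x + 1)^3

So m_A(x) = (x + 1)^3 = x^3 + 3*x^2 + 3*x + 1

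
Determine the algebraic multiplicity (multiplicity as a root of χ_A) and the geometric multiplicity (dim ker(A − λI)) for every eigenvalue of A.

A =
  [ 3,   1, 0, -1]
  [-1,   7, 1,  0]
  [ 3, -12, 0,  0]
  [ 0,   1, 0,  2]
λ = 3: alg = 4, geom = 2

Step 1 — factor the characteristic polynomial to read off the algebraic multiplicities:
  χ_A(x) = (x - 3)^4

Step 2 — compute geometric multiplicities via the rank-nullity identity g(λ) = n − rank(A − λI):
  rank(A − (3)·I) = 2, so dim ker(A − (3)·I) = n − 2 = 2

Summary:
  λ = 3: algebraic multiplicity = 4, geometric multiplicity = 2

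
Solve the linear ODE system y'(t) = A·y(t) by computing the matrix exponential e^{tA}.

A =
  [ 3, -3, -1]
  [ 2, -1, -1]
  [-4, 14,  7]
e^{tA} =
  [-t^2*exp(3*t) + exp(3*t), -t^2*exp(3*t) - 3*t*exp(3*t), -t^2*exp(3*t)/2 - t*exp(3*t)]
  [-2*t^2*exp(3*t) + 2*t*exp(3*t), -2*t^2*exp(3*t) - 4*t*exp(3*t) + exp(3*t), -t^2*exp(3*t) - t*exp(3*t)]
  [6*t^2*exp(3*t) - 4*t*exp(3*t), 6*t^2*exp(3*t) + 14*t*exp(3*t), 3*t^2*exp(3*t) + 4*t*exp(3*t) + exp(3*t)]

Strategy: write A = P · J · P⁻¹ where J is a Jordan canonical form, so e^{tA} = P · e^{tJ} · P⁻¹, and e^{tJ} can be computed block-by-block.

A has Jordan form
J =
  [3, 1, 0]
  [0, 3, 1]
  [0, 0, 3]
(up to reordering of blocks).

Per-block formulas:
  For a 3×3 Jordan block J_3(3): exp(t · J_3(3)) = e^(3t)·(I + t·N + (t^2/2)·N^2), where N is the 3×3 nilpotent shift.

After assembling e^{tJ} and conjugating by P, we get:

e^{tA} =
  [-t^2*exp(3*t) + exp(3*t), -t^2*exp(3*t) - 3*t*exp(3*t), -t^2*exp(3*t)/2 - t*exp(3*t)]
  [-2*t^2*exp(3*t) + 2*t*exp(3*t), -2*t^2*exp(3*t) - 4*t*exp(3*t) + exp(3*t), -t^2*exp(3*t) - t*exp(3*t)]
  [6*t^2*exp(3*t) - 4*t*exp(3*t), 6*t^2*exp(3*t) + 14*t*exp(3*t), 3*t^2*exp(3*t) + 4*t*exp(3*t) + exp(3*t)]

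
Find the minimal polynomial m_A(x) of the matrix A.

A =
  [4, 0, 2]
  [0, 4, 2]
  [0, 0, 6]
x^2 - 10*x + 24

The characteristic polynomial is χ_A(x) = (x - 6)*(x - 4)^2, so the eigenvalues are known. The minimal polynomial is
  m_A(x) = Π_λ (x − λ)^{k_λ}
where k_λ is the size of the *largest* Jordan block for λ (equivalently, the smallest k with (A − λI)^k v = 0 for every generalised eigenvector v of λ).

  λ = 4: largest Jordan block has size 1, contributing (x − 4)
  λ = 6: largest Jordan block has size 1, contributing (x − 6)

So m_A(x) = (x - 6)*(x - 4) = x^2 - 10*x + 24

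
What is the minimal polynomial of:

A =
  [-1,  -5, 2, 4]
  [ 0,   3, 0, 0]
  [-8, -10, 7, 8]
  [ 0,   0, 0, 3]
x^2 - 6*x + 9

The characteristic polynomial is χ_A(x) = (x - 3)^4, so the eigenvalues are known. The minimal polynomial is
  m_A(x) = Π_λ (x − λ)^{k_λ}
where k_λ is the size of the *largest* Jordan block for λ (equivalently, the smallest k with (A − λI)^k v = 0 for every generalised eigenvector v of λ).

  λ = 3: largest Jordan block has size 2, contributing (x − 3)^2

So m_A(x) = (x - 3)^2 = x^2 - 6*x + 9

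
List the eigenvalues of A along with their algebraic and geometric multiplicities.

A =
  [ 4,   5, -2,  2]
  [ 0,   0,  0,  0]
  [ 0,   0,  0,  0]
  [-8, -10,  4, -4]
λ = 0: alg = 4, geom = 3

Step 1 — factor the characteristic polynomial to read off the algebraic multiplicities:
  χ_A(x) = x^4

Step 2 — compute geometric multiplicities via the rank-nullity identity g(λ) = n − rank(A − λI):
  rank(A − (0)·I) = 1, so dim ker(A − (0)·I) = n − 1 = 3

Summary:
  λ = 0: algebraic multiplicity = 4, geometric multiplicity = 3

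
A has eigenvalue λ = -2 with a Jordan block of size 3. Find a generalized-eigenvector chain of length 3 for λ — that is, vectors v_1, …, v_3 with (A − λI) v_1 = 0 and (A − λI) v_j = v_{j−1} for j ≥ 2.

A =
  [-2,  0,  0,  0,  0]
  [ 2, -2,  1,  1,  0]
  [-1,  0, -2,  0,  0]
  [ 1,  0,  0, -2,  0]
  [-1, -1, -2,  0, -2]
A Jordan chain for λ = -2 of length 3:
v_1 = (0, 0, 0, 0, -1)ᵀ
v_2 = (0, 1, 0, 0, -2)ᵀ
v_3 = (0, 0, 1, 0, 0)ᵀ

Let N = A − (-2)·I. We want v_3 with N^3 v_3 = 0 but N^2 v_3 ≠ 0; then v_{j-1} := N · v_j for j = 3, …, 2.

Pick v_3 = (0, 0, 1, 0, 0)ᵀ.
Then v_2 = N · v_3 = (0, 1, 0, 0, -2)ᵀ.
Then v_1 = N · v_2 = (0, 0, 0, 0, -1)ᵀ.

Sanity check: (A − (-2)·I) v_1 = (0, 0, 0, 0, 0)ᵀ = 0. ✓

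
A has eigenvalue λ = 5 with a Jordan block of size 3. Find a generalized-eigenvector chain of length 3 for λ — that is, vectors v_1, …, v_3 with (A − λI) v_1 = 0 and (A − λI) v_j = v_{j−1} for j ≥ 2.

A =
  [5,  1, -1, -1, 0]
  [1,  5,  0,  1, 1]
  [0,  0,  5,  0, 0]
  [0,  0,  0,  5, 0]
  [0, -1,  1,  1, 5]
A Jordan chain for λ = 5 of length 3:
v_1 = (1, 0, 0, 0, -1)ᵀ
v_2 = (0, 1, 0, 0, 0)ᵀ
v_3 = (1, 0, 0, 0, 0)ᵀ

Let N = A − (5)·I. We want v_3 with N^3 v_3 = 0 but N^2 v_3 ≠ 0; then v_{j-1} := N · v_j for j = 3, …, 2.

Pick v_3 = (1, 0, 0, 0, 0)ᵀ.
Then v_2 = N · v_3 = (0, 1, 0, 0, 0)ᵀ.
Then v_1 = N · v_2 = (1, 0, 0, 0, -1)ᵀ.

Sanity check: (A − (5)·I) v_1 = (0, 0, 0, 0, 0)ᵀ = 0. ✓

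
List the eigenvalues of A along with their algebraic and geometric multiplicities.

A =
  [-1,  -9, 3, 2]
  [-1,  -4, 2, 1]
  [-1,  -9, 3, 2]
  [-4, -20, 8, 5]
λ = 0: alg = 1, geom = 1; λ = 1: alg = 3, geom = 1

Step 1 — factor the characteristic polynomial to read off the algebraic multiplicities:
  χ_A(x) = x*(x - 1)^3

Step 2 — compute geometric multiplicities via the rank-nullity identity g(λ) = n − rank(A − λI):
  rank(A − (0)·I) = 3, so dim ker(A − (0)·I) = n − 3 = 1
  rank(A − (1)·I) = 3, so dim ker(A − (1)·I) = n − 3 = 1

Summary:
  λ = 0: algebraic multiplicity = 1, geometric multiplicity = 1
  λ = 1: algebraic multiplicity = 3, geometric multiplicity = 1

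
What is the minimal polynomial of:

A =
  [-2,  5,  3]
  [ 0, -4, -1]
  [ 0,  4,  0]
x^3 + 6*x^2 + 12*x + 8

The characteristic polynomial is χ_A(x) = (x + 2)^3, so the eigenvalues are known. The minimal polynomial is
  m_A(x) = Π_λ (x − λ)^{k_λ}
where k_λ is the size of the *largest* Jordan block for λ (equivalently, the smallest k with (A − λI)^k v = 0 for every generalised eigenvector v of λ).

  λ = -2: largest Jordan block has size 3, contributing (x + 2)^3

So m_A(x) = (x + 2)^3 = x^3 + 6*x^2 + 12*x + 8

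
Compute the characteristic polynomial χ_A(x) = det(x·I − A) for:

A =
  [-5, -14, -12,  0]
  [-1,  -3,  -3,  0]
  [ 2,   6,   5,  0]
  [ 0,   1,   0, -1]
x^4 + 4*x^3 + 6*x^2 + 4*x + 1

Expanding det(x·I − A) (e.g. by cofactor expansion or by noting that A is similar to its Jordan form J, which has the same characteristic polynomial as A) gives
  χ_A(x) = x^4 + 4*x^3 + 6*x^2 + 4*x + 1
which factors as (x + 1)^4. The eigenvalues (with algebraic multiplicities) are λ = -1 with multiplicity 4.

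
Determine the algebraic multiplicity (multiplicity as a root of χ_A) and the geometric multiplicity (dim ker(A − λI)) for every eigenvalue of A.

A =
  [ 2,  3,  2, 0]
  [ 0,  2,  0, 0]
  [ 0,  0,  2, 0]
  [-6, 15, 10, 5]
λ = 2: alg = 3, geom = 2; λ = 5: alg = 1, geom = 1

Step 1 — factor the characteristic polynomial to read off the algebraic multiplicities:
  χ_A(x) = (x - 5)*(x - 2)^3

Step 2 — compute geometric multiplicities via the rank-nullity identity g(λ) = n − rank(A − λI):
  rank(A − (2)·I) = 2, so dim ker(A − (2)·I) = n − 2 = 2
  rank(A − (5)·I) = 3, so dim ker(A − (5)·I) = n − 3 = 1

Summary:
  λ = 2: algebraic multiplicity = 3, geometric multiplicity = 2
  λ = 5: algebraic multiplicity = 1, geometric multiplicity = 1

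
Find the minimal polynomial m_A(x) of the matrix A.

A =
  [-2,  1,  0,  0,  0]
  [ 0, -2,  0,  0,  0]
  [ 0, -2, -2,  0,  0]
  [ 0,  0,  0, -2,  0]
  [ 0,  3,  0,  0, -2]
x^2 + 4*x + 4

The characteristic polynomial is χ_A(x) = (x + 2)^5, so the eigenvalues are known. The minimal polynomial is
  m_A(x) = Π_λ (x − λ)^{k_λ}
where k_λ is the size of the *largest* Jordan block for λ (equivalently, the smallest k with (A − λI)^k v = 0 for every generalised eigenvector v of λ).

  λ = -2: largest Jordan block has size 2, contributing (x + 2)^2

So m_A(x) = (x + 2)^2 = x^2 + 4*x + 4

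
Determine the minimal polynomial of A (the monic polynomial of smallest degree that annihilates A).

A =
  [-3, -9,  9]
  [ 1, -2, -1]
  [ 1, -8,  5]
x^3 - 27*x - 54

The characteristic polynomial is χ_A(x) = (x - 6)*(x + 3)^2, so the eigenvalues are known. The minimal polynomial is
  m_A(x) = Π_λ (x − λ)^{k_λ}
where k_λ is the size of the *largest* Jordan block for λ (equivalently, the smallest k with (A − λI)^k v = 0 for every generalised eigenvector v of λ).

  λ = -3: largest Jordan block has size 2, contributing (x + 3)^2
  λ = 6: largest Jordan block has size 1, contributing (x − 6)

So m_A(x) = (x - 6)*(x + 3)^2 = x^3 - 27*x - 54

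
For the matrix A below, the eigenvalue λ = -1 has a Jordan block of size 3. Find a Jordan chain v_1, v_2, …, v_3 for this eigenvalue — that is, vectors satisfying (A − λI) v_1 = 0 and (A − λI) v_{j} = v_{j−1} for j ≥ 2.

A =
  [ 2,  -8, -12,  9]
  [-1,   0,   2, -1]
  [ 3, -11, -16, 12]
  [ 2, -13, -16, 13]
A Jordan chain for λ = -1 of length 3:
v_1 = (-1, 0, -1, -1)ᵀ
v_2 = (3, -1, 3, 2)ᵀ
v_3 = (1, 0, 0, 0)ᵀ

Let N = A − (-1)·I. We want v_3 with N^3 v_3 = 0 but N^2 v_3 ≠ 0; then v_{j-1} := N · v_j for j = 3, …, 2.

Pick v_3 = (1, 0, 0, 0)ᵀ.
Then v_2 = N · v_3 = (3, -1, 3, 2)ᵀ.
Then v_1 = N · v_2 = (-1, 0, -1, -1)ᵀ.

Sanity check: (A − (-1)·I) v_1 = (0, 0, 0, 0)ᵀ = 0. ✓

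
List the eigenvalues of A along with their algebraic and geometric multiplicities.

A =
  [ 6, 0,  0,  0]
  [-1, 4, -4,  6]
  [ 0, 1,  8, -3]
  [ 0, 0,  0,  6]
λ = 6: alg = 4, geom = 2

Step 1 — factor the characteristic polynomial to read off the algebraic multiplicities:
  χ_A(x) = (x - 6)^4

Step 2 — compute geometric multiplicities via the rank-nullity identity g(λ) = n − rank(A − λI):
  rank(A − (6)·I) = 2, so dim ker(A − (6)·I) = n − 2 = 2

Summary:
  λ = 6: algebraic multiplicity = 4, geometric multiplicity = 2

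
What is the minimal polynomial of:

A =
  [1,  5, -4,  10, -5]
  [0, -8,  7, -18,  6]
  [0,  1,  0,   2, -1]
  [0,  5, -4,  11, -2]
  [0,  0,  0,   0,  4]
x^4 - 7*x^3 + 15*x^2 - 13*x + 4

The characteristic polynomial is χ_A(x) = (x - 4)*(x - 1)^4, so the eigenvalues are known. The minimal polynomial is
  m_A(x) = Π_λ (x − λ)^{k_λ}
where k_λ is the size of the *largest* Jordan block for λ (equivalently, the smallest k with (A − λI)^k v = 0 for every generalised eigenvector v of λ).

  λ = 1: largest Jordan block has size 3, contributing (x − 1)^3
  λ = 4: largest Jordan block has size 1, contributing (x − 4)

So m_A(x) = (x - 4)*(x - 1)^3 = x^4 - 7*x^3 + 15*x^2 - 13*x + 4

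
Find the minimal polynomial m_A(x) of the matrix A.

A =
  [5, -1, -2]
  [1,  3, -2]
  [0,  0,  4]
x^2 - 8*x + 16

The characteristic polynomial is χ_A(x) = (x - 4)^3, so the eigenvalues are known. The minimal polynomial is
  m_A(x) = Π_λ (x − λ)^{k_λ}
where k_λ is the size of the *largest* Jordan block for λ (equivalently, the smallest k with (A − λI)^k v = 0 for every generalised eigenvector v of λ).

  λ = 4: largest Jordan block has size 2, contributing (x − 4)^2

So m_A(x) = (x - 4)^2 = x^2 - 8*x + 16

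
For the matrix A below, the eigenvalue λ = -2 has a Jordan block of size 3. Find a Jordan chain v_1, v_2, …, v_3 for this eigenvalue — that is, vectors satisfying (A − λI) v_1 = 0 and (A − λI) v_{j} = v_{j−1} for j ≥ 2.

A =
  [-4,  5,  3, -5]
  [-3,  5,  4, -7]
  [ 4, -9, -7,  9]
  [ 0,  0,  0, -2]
A Jordan chain for λ = -2 of length 3:
v_1 = (1, 1, -1, 0)ᵀ
v_2 = (-2, -3, 4, 0)ᵀ
v_3 = (1, 0, 0, 0)ᵀ

Let N = A − (-2)·I. We want v_3 with N^3 v_3 = 0 but N^2 v_3 ≠ 0; then v_{j-1} := N · v_j for j = 3, …, 2.

Pick v_3 = (1, 0, 0, 0)ᵀ.
Then v_2 = N · v_3 = (-2, -3, 4, 0)ᵀ.
Then v_1 = N · v_2 = (1, 1, -1, 0)ᵀ.

Sanity check: (A − (-2)·I) v_1 = (0, 0, 0, 0)ᵀ = 0. ✓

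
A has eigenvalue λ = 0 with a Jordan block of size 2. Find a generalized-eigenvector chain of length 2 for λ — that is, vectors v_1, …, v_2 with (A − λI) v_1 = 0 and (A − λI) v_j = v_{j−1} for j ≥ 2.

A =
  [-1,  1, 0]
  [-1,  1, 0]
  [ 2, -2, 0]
A Jordan chain for λ = 0 of length 2:
v_1 = (-1, -1, 2)ᵀ
v_2 = (1, 0, 0)ᵀ

Let N = A − (0)·I. We want v_2 with N^2 v_2 = 0 but N^1 v_2 ≠ 0; then v_{j-1} := N · v_j for j = 2, …, 2.

Pick v_2 = (1, 0, 0)ᵀ.
Then v_1 = N · v_2 = (-1, -1, 2)ᵀ.

Sanity check: (A − (0)·I) v_1 = (0, 0, 0)ᵀ = 0. ✓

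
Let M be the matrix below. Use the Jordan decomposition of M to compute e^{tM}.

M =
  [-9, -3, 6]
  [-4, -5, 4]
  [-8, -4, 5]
e^{tM} =
  [-6*t*exp(-3*t) + exp(-3*t), -3*t*exp(-3*t), 6*t*exp(-3*t)]
  [-4*t*exp(-3*t), -2*t*exp(-3*t) + exp(-3*t), 4*t*exp(-3*t)]
  [-8*t*exp(-3*t), -4*t*exp(-3*t), 8*t*exp(-3*t) + exp(-3*t)]

Strategy: write M = P · J · P⁻¹ where J is a Jordan canonical form, so e^{tM} = P · e^{tJ} · P⁻¹, and e^{tJ} can be computed block-by-block.

M has Jordan form
J =
  [-3,  1,  0]
  [ 0, -3,  0]
  [ 0,  0, -3]
(up to reordering of blocks).

Per-block formulas:
  For a 2×2 Jordan block J_2(-3): exp(t · J_2(-3)) = e^(-3t)·(I + t·N), where N is the 2×2 nilpotent shift.
  For a 1×1 block at λ = -3: exp(t · [-3]) = [e^(-3t)].

After assembling e^{tJ} and conjugating by P, we get:

e^{tM} =
  [-6*t*exp(-3*t) + exp(-3*t), -3*t*exp(-3*t), 6*t*exp(-3*t)]
  [-4*t*exp(-3*t), -2*t*exp(-3*t) + exp(-3*t), 4*t*exp(-3*t)]
  [-8*t*exp(-3*t), -4*t*exp(-3*t), 8*t*exp(-3*t) + exp(-3*t)]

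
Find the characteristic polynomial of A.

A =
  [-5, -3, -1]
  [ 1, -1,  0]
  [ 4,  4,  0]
x^3 + 6*x^2 + 12*x + 8

Expanding det(x·I − A) (e.g. by cofactor expansion or by noting that A is similar to its Jordan form J, which has the same characteristic polynomial as A) gives
  χ_A(x) = x^3 + 6*x^2 + 12*x + 8
which factors as (x + 2)^3. The eigenvalues (with algebraic multiplicities) are λ = -2 with multiplicity 3.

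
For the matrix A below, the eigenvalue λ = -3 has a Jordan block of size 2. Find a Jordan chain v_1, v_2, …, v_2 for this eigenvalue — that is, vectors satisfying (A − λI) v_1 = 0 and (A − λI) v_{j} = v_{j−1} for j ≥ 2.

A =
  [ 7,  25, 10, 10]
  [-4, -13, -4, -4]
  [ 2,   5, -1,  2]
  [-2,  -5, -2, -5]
A Jordan chain for λ = -3 of length 2:
v_1 = (10, -4, 2, -2)ᵀ
v_2 = (1, 0, 0, 0)ᵀ

Let N = A − (-3)·I. We want v_2 with N^2 v_2 = 0 but N^1 v_2 ≠ 0; then v_{j-1} := N · v_j for j = 2, …, 2.

Pick v_2 = (1, 0, 0, 0)ᵀ.
Then v_1 = N · v_2 = (10, -4, 2, -2)ᵀ.

Sanity check: (A − (-3)·I) v_1 = (0, 0, 0, 0)ᵀ = 0. ✓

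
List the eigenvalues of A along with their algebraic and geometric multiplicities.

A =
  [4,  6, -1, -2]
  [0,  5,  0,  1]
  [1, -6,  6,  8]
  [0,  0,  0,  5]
λ = 5: alg = 4, geom = 2

Step 1 — factor the characteristic polynomial to read off the algebraic multiplicities:
  χ_A(x) = (x - 5)^4

Step 2 — compute geometric multiplicities via the rank-nullity identity g(λ) = n − rank(A − λI):
  rank(A − (5)·I) = 2, so dim ker(A − (5)·I) = n − 2 = 2

Summary:
  λ = 5: algebraic multiplicity = 4, geometric multiplicity = 2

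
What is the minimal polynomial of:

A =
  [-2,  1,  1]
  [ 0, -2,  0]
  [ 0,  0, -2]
x^2 + 4*x + 4

The characteristic polynomial is χ_A(x) = (x + 2)^3, so the eigenvalues are known. The minimal polynomial is
  m_A(x) = Π_λ (x − λ)^{k_λ}
where k_λ is the size of the *largest* Jordan block for λ (equivalently, the smallest k with (A − λI)^k v = 0 for every generalised eigenvector v of λ).

  λ = -2: largest Jordan block has size 2, contributing (x + 2)^2

So m_A(x) = (x + 2)^2 = x^2 + 4*x + 4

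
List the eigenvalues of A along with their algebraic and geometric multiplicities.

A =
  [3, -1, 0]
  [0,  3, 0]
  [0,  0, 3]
λ = 3: alg = 3, geom = 2

Step 1 — factor the characteristic polynomial to read off the algebraic multiplicities:
  χ_A(x) = (x - 3)^3

Step 2 — compute geometric multiplicities via the rank-nullity identity g(λ) = n − rank(A − λI):
  rank(A − (3)·I) = 1, so dim ker(A − (3)·I) = n − 1 = 2

Summary:
  λ = 3: algebraic multiplicity = 3, geometric multiplicity = 2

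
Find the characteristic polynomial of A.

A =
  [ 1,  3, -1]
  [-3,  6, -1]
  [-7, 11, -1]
x^3 - 6*x^2 + 12*x - 8

Expanding det(x·I − A) (e.g. by cofactor expansion or by noting that A is similar to its Jordan form J, which has the same characteristic polynomial as A) gives
  χ_A(x) = x^3 - 6*x^2 + 12*x - 8
which factors as (x - 2)^3. The eigenvalues (with algebraic multiplicities) are λ = 2 with multiplicity 3.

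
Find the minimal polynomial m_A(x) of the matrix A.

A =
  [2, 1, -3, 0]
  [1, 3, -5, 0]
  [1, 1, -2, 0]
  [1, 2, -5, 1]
x^3 - 3*x^2 + 3*x - 1

The characteristic polynomial is χ_A(x) = (x - 1)^4, so the eigenvalues are known. The minimal polynomial is
  m_A(x) = Π_λ (x − λ)^{k_λ}
where k_λ is the size of the *largest* Jordan block for λ (equivalently, the smallest k with (A − λI)^k v = 0 for every generalised eigenvector v of λ).

  λ = 1: largest Jordan block has size 3, contributing (x − 1)^3

So m_A(x) = (x - 1)^3 = x^3 - 3*x^2 + 3*x - 1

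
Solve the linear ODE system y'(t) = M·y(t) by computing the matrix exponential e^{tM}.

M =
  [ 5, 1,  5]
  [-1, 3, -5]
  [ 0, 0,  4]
e^{tM} =
  [t*exp(4*t) + exp(4*t), t*exp(4*t), 5*t*exp(4*t)]
  [-t*exp(4*t), -t*exp(4*t) + exp(4*t), -5*t*exp(4*t)]
  [0, 0, exp(4*t)]

Strategy: write M = P · J · P⁻¹ where J is a Jordan canonical form, so e^{tM} = P · e^{tJ} · P⁻¹, and e^{tJ} can be computed block-by-block.

M has Jordan form
J =
  [4, 1, 0]
  [0, 4, 0]
  [0, 0, 4]
(up to reordering of blocks).

Per-block formulas:
  For a 1×1 block at λ = 4: exp(t · [4]) = [e^(4t)].
  For a 2×2 Jordan block J_2(4): exp(t · J_2(4)) = e^(4t)·(I + t·N), where N is the 2×2 nilpotent shift.

After assembling e^{tJ} and conjugating by P, we get:

e^{tM} =
  [t*exp(4*t) + exp(4*t), t*exp(4*t), 5*t*exp(4*t)]
  [-t*exp(4*t), -t*exp(4*t) + exp(4*t), -5*t*exp(4*t)]
  [0, 0, exp(4*t)]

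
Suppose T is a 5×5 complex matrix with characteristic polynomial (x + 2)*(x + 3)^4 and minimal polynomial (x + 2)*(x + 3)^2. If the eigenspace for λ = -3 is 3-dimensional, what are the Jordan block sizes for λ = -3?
Block sizes for λ = -3: [2, 1, 1]

Step 1 — from the characteristic polynomial, algebraic multiplicity of λ = -3 is 4. From dim ker(T − (-3)·I) = 3, there are exactly 3 Jordan blocks for λ = -3.
Step 2 — from the minimal polynomial, the factor (x + 3)^2 tells us the largest block for λ = -3 has size 2.
Step 3 — with total size 4, 3 blocks, and largest block 2, the block sizes (in nonincreasing order) are [2, 1, 1].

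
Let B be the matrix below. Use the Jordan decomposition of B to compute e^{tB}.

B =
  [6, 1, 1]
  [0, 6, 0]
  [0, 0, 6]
e^{tB} =
  [exp(6*t), t*exp(6*t), t*exp(6*t)]
  [0, exp(6*t), 0]
  [0, 0, exp(6*t)]

Strategy: write B = P · J · P⁻¹ where J is a Jordan canonical form, so e^{tB} = P · e^{tJ} · P⁻¹, and e^{tJ} can be computed block-by-block.

B has Jordan form
J =
  [6, 1, 0]
  [0, 6, 0]
  [0, 0, 6]
(up to reordering of blocks).

Per-block formulas:
  For a 1×1 block at λ = 6: exp(t · [6]) = [e^(6t)].
  For a 2×2 Jordan block J_2(6): exp(t · J_2(6)) = e^(6t)·(I + t·N), where N is the 2×2 nilpotent shift.

After assembling e^{tJ} and conjugating by P, we get:

e^{tB} =
  [exp(6*t), t*exp(6*t), t*exp(6*t)]
  [0, exp(6*t), 0]
  [0, 0, exp(6*t)]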